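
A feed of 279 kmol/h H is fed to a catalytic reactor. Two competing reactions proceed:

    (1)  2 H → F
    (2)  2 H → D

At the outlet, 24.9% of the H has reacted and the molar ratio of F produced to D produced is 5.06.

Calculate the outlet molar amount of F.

29 kmol/h

Conversion of H: H consumed = 0.249 × 279 = 69.47 kmol/h = 2ξ₁ + 2ξ₂.
Selectivity: 1ξ₁ / (1ξ₂) = 5.06 → ξ₁ = 5.06 ξ₂.
Substitute: (2·5.06 + 2) ξ₂ = 69.47 → ξ₂ = 5.732 kmol/h, ξ₁ = 29 kmol/h.
Outlet amounts (n = n₀ + Σ ν·ξ):
  H: 279 − 2(29) − 2(5.732) = 209.5
  F: 0 + 1(29) = 29
  D: 0 + 1(5.732) = 5.732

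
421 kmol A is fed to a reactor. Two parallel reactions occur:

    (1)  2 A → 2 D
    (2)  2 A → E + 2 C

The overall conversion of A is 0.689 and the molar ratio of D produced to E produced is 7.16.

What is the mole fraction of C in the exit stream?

Conversion of A: A consumed = 0.689 × 421 = 290.1 kmol = 2ξ₁ + 2ξ₂.
Selectivity: 2ξ₁ / (1ξ₂) = 7.16 → ξ₁ = 3.58 ξ₂.
Substitute: (2·3.58 + 2) ξ₂ = 290.1 → ξ₂ = 31.67 kmol, ξ₁ = 113.4 kmol.
Outlet amounts (n = n₀ + Σ ν·ξ):
  A: 421 − 2(113.4) − 2(31.67) = 130.9
  D: 0 + 2(113.4) = 226.7
  E: 0 + 1(31.67) = 31.67
  C: 0 + 2(31.67) = 63.33
Total out = 452.7 kmol; y_C = 63.33 / 452.7 = 0.1399.

0.14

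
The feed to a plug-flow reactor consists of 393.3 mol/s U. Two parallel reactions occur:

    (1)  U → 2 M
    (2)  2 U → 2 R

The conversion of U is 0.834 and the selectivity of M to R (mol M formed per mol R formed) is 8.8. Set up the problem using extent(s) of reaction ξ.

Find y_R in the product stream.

0.092

Conversion of U: U consumed = 0.834 × 393.3 = 328 mol/s = 1ξ₁ + 2ξ₂.
Selectivity: 2ξ₁ / (2ξ₂) = 8.8 → ξ₁ = 8.8 ξ₂.
Substitute: (1·8.8 + 2) ξ₂ = 328 → ξ₂ = 30.37 mol/s, ξ₁ = 267.3 mol/s.
Outlet amounts (n = n₀ + Σ ν·ξ):
  U: 393.3 − 1(267.3) − 2(30.37) = 65.29
  M: 0 + 2(267.3) = 534.5
  R: 0 + 2(30.37) = 60.74
Total out = 660.6 mol/s; y_R = 60.74 / 660.6 = 0.09196.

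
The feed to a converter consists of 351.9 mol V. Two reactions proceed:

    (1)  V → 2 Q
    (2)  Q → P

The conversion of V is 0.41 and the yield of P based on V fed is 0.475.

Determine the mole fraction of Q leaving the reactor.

0.245

Conversion of V: V consumed = 1ξ₁ = 0.41 × 351.9 → ξ₁ = 144.3 mol.
Yield of P: 1ξ₂ / 351.9 = 0.475 → ξ₂ = 167.2 mol.
Outlet amounts (n = n₀ + Σ ν·ξ):
  V: 351.9 − 1(144.3) = 207.6
  Q: 0 + 2(144.3) − 1(167.2) = 121.4
  P: 0 + 1(167.2) = 167.2
Total out = 496.2 mol; y_Q = 121.4 / 496.2 = 0.2447.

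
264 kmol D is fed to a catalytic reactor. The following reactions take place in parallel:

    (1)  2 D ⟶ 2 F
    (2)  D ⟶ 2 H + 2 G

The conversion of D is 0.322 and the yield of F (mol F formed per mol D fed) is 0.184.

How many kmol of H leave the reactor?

72.9 kmol

Yield of F: 2ξ₁ / 264 = 0.184 → ξ₁ = 24.29 kmol.
Conversion of D: 2ξ₁ + 1ξ₂ = 0.322 × 264 = 85.01 → ξ₂ = 36.43 kmol.
Outlet amounts (n = n₀ + Σ ν·ξ):
  D: 264 − 2(24.29) − 1(36.43) = 179
  F: 0 + 2(24.29) = 48.58
  H: 0 + 2(36.43) = 72.86
  G: 0 + 2(36.43) = 72.86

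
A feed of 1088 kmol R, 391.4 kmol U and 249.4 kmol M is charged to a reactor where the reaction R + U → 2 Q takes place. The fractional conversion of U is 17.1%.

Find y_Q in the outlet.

U reacted = 0.171 × 391.4 = 66.93 kmol; ν_U = −1, so ξ = 66.93/1 = 66.93 kmol.
Outlet amounts (n = n₀ + ν ξ):
  R: 1088 − 1(66.93) = 1021
  U: 391.4 − 1(66.93) = 324.5
  Q: 0 + 2(66.93) = 133.9
  M: 249.4 (inert)
Total out = 1729 kmol; y_Q = 133.9 / 1729 = 0.07743.

0.0774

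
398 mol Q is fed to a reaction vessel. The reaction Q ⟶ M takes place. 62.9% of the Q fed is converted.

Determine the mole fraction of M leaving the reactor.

Q reacted = 0.629 × 398 = 250.3 mol; ν_Q = −1, so ξ = 250.3/1 = 250.3 mol.
Outlet amounts (n = n₀ + ν ξ):
  Q: 398 − 1(250.3) = 147.7
  M: 0 + 1(250.3) = 250.3
Total out = 398 mol; y_M = 250.3 / 398 = 0.629.

0.629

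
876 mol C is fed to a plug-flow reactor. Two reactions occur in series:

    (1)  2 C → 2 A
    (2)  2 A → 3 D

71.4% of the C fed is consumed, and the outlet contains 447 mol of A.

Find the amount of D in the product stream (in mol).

Conversion of C: C consumed = 2ξ₁ = 0.714 × 876 → ξ₁ = 312.7 mol.
A balance: n_A = 0 + 2ξ₁ − 2ξ₂ = 447 → ξ₂ = (2·312.7 − 447)/2 = 89.23 mol.
Outlet amounts (n = n₀ + Σ ν·ξ):
  C: 876 − 2(312.7) = 250.5
  A: 0 + 2(312.7) − 2(89.23) = 447
  D: 0 + 3(89.23) = 267.7

268 mol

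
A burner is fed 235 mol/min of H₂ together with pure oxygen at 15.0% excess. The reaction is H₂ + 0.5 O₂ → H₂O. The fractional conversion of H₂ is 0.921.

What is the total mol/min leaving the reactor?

Stoichiometric O₂ = 0.5 × 235 = 117.5 mol/min; O₂ fed = 117.5 × 1.150 = 135.1 mol/min.
Fuel reacted = 0.921 × 235 → ξ = 216.4 mol/min.
Outlet (n = n₀ + ν ξ):
  H₂: 235 − 1(216.4) = 18.56
  O₂: 135.1 − 0.5(216.4) = 26.91
  H₂O: 0 + 1(216.4) = 216.4
Total out = 18.56 + 26.91 + 216.4 = 261.9 mol/min.

262 mol/min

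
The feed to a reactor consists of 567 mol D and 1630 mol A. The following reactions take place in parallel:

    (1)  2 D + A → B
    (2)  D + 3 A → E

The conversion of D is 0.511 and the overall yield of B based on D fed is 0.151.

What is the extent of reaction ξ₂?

ξ₂ = 119 mol

Yield of B: 1ξ₁ / 567 = 0.151 → ξ₁ = 85.62 mol.
Conversion of D: 2ξ₁ + 1ξ₂ = 0.511 × 567 = 289.7 → ξ₂ = 118.5 mol.
Outlet amounts (n = n₀ + Σ ν·ξ):
  D: 567 − 2(85.62) − 1(118.5) = 277.3
  A: 1630 − 1(85.62) − 3(118.5) = 1189
  B: 0 + 1(85.62) = 85.62
  E: 0 + 1(118.5) = 118.5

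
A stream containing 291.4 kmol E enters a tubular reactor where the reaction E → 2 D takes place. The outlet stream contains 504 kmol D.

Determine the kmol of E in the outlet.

For D: n = n₀ + 2ξ → 504 = 0 + 2ξ, giving ξ = 252 kmol.
Outlet amounts (n = n₀ + ν ξ):
  E: 291.4 − 1(252) = 39.4
  D: 0 + 2(252) = 504

39.4 kmol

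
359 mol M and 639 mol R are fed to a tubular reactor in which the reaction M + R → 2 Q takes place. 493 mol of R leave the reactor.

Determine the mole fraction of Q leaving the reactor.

For R: n = n₀ − 1ξ → 493 = 639 − 1ξ, giving ξ = 146 mol.
Outlet amounts (n = n₀ + ν ξ):
  M: 359 − 1(146) = 213
  R: 639 − 1(146) = 493
  Q: 0 + 2(146) = 292
Total out = 998 mol; y_Q = 292 / 998 = 0.2926.

0.293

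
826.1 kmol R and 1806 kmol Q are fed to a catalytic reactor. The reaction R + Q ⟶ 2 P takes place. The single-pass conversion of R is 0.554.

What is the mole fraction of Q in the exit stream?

0.512

R reacted = 0.554 × 826.1 = 457.7 kmol; ν_R = −1, so ξ = 457.7/1 = 457.7 kmol.
Outlet amounts (n = n₀ + ν ξ):
  R: 826.1 − 1(457.7) = 368.4
  Q: 1806 − 1(457.7) = 1348
  P: 0 + 2(457.7) = 915.3
Total out = 2632 kmol; y_Q = 1348 / 2632 = 0.5123.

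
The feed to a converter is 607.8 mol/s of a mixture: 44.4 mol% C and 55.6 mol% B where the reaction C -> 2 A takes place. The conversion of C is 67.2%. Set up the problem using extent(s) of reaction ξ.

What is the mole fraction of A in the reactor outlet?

C reacted = 0.672 × 269.9 = 181.3 mol/s; ν_C = −1, so ξ = 181.3/1 = 181.3 mol/s.
Outlet amounts (n = n₀ + ν ξ):
  C: 269.9 − 1(181.3) = 88.52
  A: 0 + 2(181.3) = 362.7
  B: 337.9 (inert)
Total out = 789.1 mol/s; y_A = 362.7 / 789.1 = 0.4596.

0.46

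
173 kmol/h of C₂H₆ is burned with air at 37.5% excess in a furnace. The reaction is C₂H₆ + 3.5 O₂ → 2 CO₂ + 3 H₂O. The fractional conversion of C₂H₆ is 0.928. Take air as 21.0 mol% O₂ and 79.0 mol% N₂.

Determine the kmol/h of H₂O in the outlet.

Stoichiometric O₂ = 3.5 × 173 = 605.5 kmol/h; O₂ fed = 605.5 × 1.375 = 832.6 kmol/h.
N₂ fed = 832.6 × 79/21 = 3132 kmol/h.
Fuel reacted = 0.928 × 173 → ξ = 160.5 kmol/h.
Outlet (n = n₀ + ν ξ):
  C₂H₆: 173 − 1(160.5) = 12.46
  O₂: 832.6 − 3.5(160.5) = 270.7
  N₂: 3132 (inert)
  CO₂: 0 + 2(160.5) = 321.1
  H₂O: 0 + 3(160.5) = 481.6

482 kmol/h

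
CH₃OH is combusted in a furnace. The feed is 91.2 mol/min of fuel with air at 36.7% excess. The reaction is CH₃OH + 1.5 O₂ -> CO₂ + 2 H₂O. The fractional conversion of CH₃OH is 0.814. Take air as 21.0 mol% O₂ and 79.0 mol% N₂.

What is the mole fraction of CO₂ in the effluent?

Stoichiometric O₂ = 1.5 × 91.2 = 136.8 mol/min; O₂ fed = 136.8 × 1.367 = 187 mol/min.
N₂ fed = 187 × 79/21 = 703.5 mol/min.
Fuel reacted = 0.814 × 91.2 → ξ = 74.24 mol/min.
Outlet (n = n₀ + ν ξ):
  CH₃OH: 91.2 − 1(74.24) = 16.96
  O₂: 187 − 1.5(74.24) = 75.65
  N₂: 703.5 (inert)
  CO₂: 0 + 1(74.24) = 74.24
  H₂O: 0 + 2(74.24) = 148.5
Total out = 1019 mol/min; y_CO₂ = 74.24 / 1019 = 0.07287.

0.0729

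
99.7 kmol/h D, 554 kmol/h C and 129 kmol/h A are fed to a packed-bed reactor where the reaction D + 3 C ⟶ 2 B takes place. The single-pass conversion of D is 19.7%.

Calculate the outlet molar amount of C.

D reacted = 0.197 × 99.7 = 19.64 kmol/h; ν_D = −1, so ξ = 19.64/1 = 19.64 kmol/h.
Outlet amounts (n = n₀ + ν ξ):
  D: 99.7 − 1(19.64) = 80.06
  C: 554 − 3(19.64) = 495.1
  B: 0 + 2(19.64) = 39.28
  A: 129 (inert)

495 kmol/h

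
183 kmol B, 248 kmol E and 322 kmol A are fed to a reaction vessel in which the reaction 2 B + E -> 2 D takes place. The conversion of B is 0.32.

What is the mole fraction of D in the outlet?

0.0809

B reacted = 0.32 × 183 = 58.56 kmol; ν_B = −2, so ξ = 58.56/2 = 29.28 kmol.
Outlet amounts (n = n₀ + ν ξ):
  B: 183 − 2(29.28) = 124.4
  E: 248 − 1(29.28) = 218.7
  D: 0 + 2(29.28) = 58.56
  A: 322 (inert)
Total out = 723.7 kmol; y_D = 58.56 / 723.7 = 0.08092.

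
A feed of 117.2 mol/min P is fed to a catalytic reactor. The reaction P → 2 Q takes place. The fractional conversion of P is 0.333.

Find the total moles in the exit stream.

156 mol/min

P reacted = 0.333 × 117.2 = 39.03 mol/min; ν_P = −1, so ξ = 39.03/1 = 39.03 mol/min.
Outlet amounts (n = n₀ + ν ξ):
  P: 117.2 − 1(39.03) = 78.17
  Q: 0 + 2(39.03) = 78.06
Total out = 78.17 + 78.06 = 156.2 mol/min.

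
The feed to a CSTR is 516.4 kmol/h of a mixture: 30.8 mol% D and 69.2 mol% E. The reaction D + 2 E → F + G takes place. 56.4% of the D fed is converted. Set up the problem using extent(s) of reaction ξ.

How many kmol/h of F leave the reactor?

89.7 kmol/h

D reacted = 0.564 × 159.1 = 89.7 kmol/h; ν_D = −1, so ξ = 89.7/1 = 89.7 kmol/h.
Outlet amounts (n = n₀ + ν ξ):
  D: 159.1 − 1(89.7) = 69.35
  E: 357.3 − 2(89.7) = 177.9
  F: 0 + 1(89.7) = 89.7
  G: 0 + 1(89.7) = 89.7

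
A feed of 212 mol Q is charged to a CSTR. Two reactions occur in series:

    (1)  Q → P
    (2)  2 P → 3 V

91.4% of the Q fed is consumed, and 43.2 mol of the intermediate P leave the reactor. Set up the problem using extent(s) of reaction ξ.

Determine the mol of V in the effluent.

Conversion of Q: Q consumed = 1ξ₁ = 0.914 × 212 → ξ₁ = 193.8 mol.
P balance: n_P = 0 + 1ξ₁ − 2ξ₂ = 43.2 → ξ₂ = (1·193.8 − 43.2)/2 = 75.28 mol.
Outlet amounts (n = n₀ + Σ ν·ξ):
  Q: 212 − 1(193.8) = 18.23
  P: 0 + 1(193.8) − 2(75.28) = 43.2
  V: 0 + 3(75.28) = 225.9

226 mol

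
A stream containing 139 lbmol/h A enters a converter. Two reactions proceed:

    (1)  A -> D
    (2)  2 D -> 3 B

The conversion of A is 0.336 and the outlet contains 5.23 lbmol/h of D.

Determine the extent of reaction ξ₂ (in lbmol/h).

ξ₂ = 20.7 lbmol/h

Conversion of A: A consumed = 1ξ₁ = 0.336 × 139 → ξ₁ = 46.7 lbmol/h.
D balance: n_D = 0 + 1ξ₁ − 2ξ₂ = 5.23 → ξ₂ = (1·46.7 − 5.23)/2 = 20.74 lbmol/h.
Outlet amounts (n = n₀ + Σ ν·ξ):
  A: 139 − 1(46.7) = 92.3
  D: 0 + 1(46.7) − 2(20.74) = 5.23
  B: 0 + 3(20.74) = 62.21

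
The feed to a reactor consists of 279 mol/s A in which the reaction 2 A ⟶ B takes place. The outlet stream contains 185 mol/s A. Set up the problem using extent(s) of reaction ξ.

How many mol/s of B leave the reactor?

For A: n = n₀ − 2ξ → 185 = 279 − 2ξ, giving ξ = 47 mol/s.
Outlet amounts (n = n₀ + ν ξ):
  A: 279 − 2(47) = 185
  B: 0 + 1(47) = 47

47 mol/s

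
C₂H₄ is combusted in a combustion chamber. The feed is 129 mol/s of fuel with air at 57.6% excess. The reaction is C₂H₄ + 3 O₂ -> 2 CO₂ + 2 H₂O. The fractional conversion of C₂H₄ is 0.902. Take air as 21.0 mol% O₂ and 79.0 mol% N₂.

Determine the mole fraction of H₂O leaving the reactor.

0.0767

Stoichiometric O₂ = 3 × 129 = 387 mol/s; O₂ fed = 387 × 1.576 = 609.9 mol/s.
N₂ fed = 609.9 × 79/21 = 2294 mol/s.
Fuel reacted = 0.902 × 129 → ξ = 116.4 mol/s.
Outlet (n = n₀ + ν ξ):
  C₂H₄: 129 − 1(116.4) = 12.64
  O₂: 609.9 − 3(116.4) = 260.8
  N₂: 2294 (inert)
  CO₂: 0 + 2(116.4) = 232.7
  H₂O: 0 + 2(116.4) = 232.7
Total out = 3033 mol/s; y_H₂O = 232.7 / 3033 = 0.07672.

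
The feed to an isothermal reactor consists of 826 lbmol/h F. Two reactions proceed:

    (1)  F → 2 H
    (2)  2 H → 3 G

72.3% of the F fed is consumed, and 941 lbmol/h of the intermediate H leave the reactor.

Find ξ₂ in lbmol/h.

Conversion of F: F consumed = 1ξ₁ = 0.723 × 826 → ξ₁ = 597.2 lbmol/h.
H balance: n_H = 0 + 2ξ₁ − 2ξ₂ = 941 → ξ₂ = (2·597.2 − 941)/2 = 126.7 lbmol/h.
Outlet amounts (n = n₀ + Σ ν·ξ):
  F: 826 − 1(597.2) = 228.8
  H: 0 + 2(597.2) − 2(126.7) = 941
  G: 0 + 3(126.7) = 380.1

ξ₂ = 127 lbmol/h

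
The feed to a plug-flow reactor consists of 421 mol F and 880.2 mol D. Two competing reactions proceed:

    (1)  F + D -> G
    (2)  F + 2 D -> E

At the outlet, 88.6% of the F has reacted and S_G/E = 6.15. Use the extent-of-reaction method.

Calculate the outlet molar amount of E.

52.2 mol

Conversion of F: F consumed = 0.886 × 421 = 373 mol = 1ξ₁ + 1ξ₂.
Selectivity: 1ξ₁ / (1ξ₂) = 6.15 → ξ₁ = 6.15 ξ₂.
Substitute: (1·6.15 + 1) ξ₂ = 373 → ξ₂ = 52.17 mol, ξ₁ = 320.8 mol.
Outlet amounts (n = n₀ + Σ ν·ξ):
  F: 421 − 1(320.8) − 1(52.17) = 47.99
  D: 880.2 − 1(320.8) − 2(52.17) = 455
  G: 0 + 1(320.8) = 320.8
  E: 0 + 1(52.17) = 52.17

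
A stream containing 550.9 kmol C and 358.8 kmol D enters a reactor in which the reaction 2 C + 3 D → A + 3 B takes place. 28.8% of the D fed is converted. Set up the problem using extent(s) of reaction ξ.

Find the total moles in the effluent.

D reacted = 0.288 × 358.8 = 103.3 kmol; ν_D = −3, so ξ = 103.3/3 = 34.44 kmol.
Outlet amounts (n = n₀ + ν ξ):
  C: 550.9 − 2(34.44) = 482
  D: 358.8 − 3(34.44) = 255.5
  A: 0 + 1(34.44) = 34.44
  B: 0 + 3(34.44) = 103.3
Total out = 482 + 255.5 + 34.44 + 103.3 = 875.3 kmol.

875 kmol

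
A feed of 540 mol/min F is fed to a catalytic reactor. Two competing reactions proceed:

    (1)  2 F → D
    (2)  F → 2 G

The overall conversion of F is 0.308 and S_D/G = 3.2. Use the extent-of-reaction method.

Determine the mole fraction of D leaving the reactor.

Conversion of F: F consumed = 0.308 × 540 = 166.3 mol/min = 2ξ₁ + 1ξ₂.
Selectivity: 1ξ₁ / (2ξ₂) = 3.2 → ξ₁ = 6.4 ξ₂.
Substitute: (2·6.4 + 1) ξ₂ = 166.3 → ξ₂ = 12.05 mol/min, ξ₁ = 77.13 mol/min.
Outlet amounts (n = n₀ + Σ ν·ξ):
  F: 540 − 2(77.13) − 1(12.05) = 373.7
  D: 0 + 1(77.13) = 77.13
  G: 0 + 2(12.05) = 24.1
Total out = 474.9 mol/min; y_D = 77.13 / 474.9 = 0.1624.

0.162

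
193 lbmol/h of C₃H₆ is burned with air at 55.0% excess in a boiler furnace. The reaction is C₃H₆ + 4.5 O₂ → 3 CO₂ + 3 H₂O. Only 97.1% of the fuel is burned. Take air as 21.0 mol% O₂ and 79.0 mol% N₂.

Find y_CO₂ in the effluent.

Stoichiometric O₂ = 4.5 × 193 = 868.5 lbmol/h; O₂ fed = 868.5 × 1.550 = 1346 lbmol/h.
N₂ fed = 1346 × 79/21 = 5064 lbmol/h.
Fuel reacted = 0.971 × 193 → ξ = 187.4 lbmol/h.
Outlet (n = n₀ + ν ξ):
  C₃H₆: 193 − 1(187.4) = 5.597
  O₂: 1346 − 4.5(187.4) = 502.9
  N₂: 5064 (inert)
  CO₂: 0 + 3(187.4) = 562.2
  H₂O: 0 + 3(187.4) = 562.2
Total out = 6697 lbmol/h; y_CO₂ = 562.2 / 6697 = 0.08395.

0.0839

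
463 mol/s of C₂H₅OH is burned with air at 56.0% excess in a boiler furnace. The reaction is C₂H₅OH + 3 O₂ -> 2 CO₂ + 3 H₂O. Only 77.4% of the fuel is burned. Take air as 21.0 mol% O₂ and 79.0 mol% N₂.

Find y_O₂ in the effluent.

Stoichiometric O₂ = 3 × 463 = 1389 mol/s; O₂ fed = 1389 × 1.560 = 2167 mol/s.
N₂ fed = 2167 × 79/21 = 8151 mol/s.
Fuel reacted = 0.774 × 463 → ξ = 358.4 mol/s.
Outlet (n = n₀ + ν ξ):
  C₂H₅OH: 463 − 1(358.4) = 104.6
  O₂: 2167 − 3(358.4) = 1092
  N₂: 8151 (inert)
  CO₂: 0 + 2(358.4) = 716.7
  H₂O: 0 + 3(358.4) = 1075
Total out = 11140 mol/s; y_O₂ = 1092 / 11140 = 0.09801.

0.098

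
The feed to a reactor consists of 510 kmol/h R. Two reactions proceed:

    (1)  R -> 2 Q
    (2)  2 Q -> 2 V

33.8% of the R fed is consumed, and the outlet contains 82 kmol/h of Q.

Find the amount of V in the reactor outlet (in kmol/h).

263 kmol/h

Conversion of R: R consumed = 1ξ₁ = 0.338 × 510 → ξ₁ = 172.4 kmol/h.
Q balance: n_Q = 0 + 2ξ₁ − 2ξ₂ = 82 → ξ₂ = (2·172.4 − 82)/2 = 131.4 kmol/h.
Outlet amounts (n = n₀ + Σ ν·ξ):
  R: 510 − 1(172.4) = 337.6
  Q: 0 + 2(172.4) − 2(131.4) = 82
  V: 0 + 2(131.4) = 262.8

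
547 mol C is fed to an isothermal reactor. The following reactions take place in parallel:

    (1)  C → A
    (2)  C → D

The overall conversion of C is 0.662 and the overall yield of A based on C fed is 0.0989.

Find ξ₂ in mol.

ξ₂ = 308 mol

Yield of A: 1ξ₁ / 547 = 0.0989 → ξ₁ = 54.1 mol.
Conversion of C: 1ξ₁ + 1ξ₂ = 0.662 × 547 = 362.1 → ξ₂ = 308 mol.
Outlet amounts (n = n₀ + Σ ν·ξ):
  C: 547 − 1(54.1) − 1(308) = 184.9
  A: 0 + 1(54.1) = 54.1
  D: 0 + 1(308) = 308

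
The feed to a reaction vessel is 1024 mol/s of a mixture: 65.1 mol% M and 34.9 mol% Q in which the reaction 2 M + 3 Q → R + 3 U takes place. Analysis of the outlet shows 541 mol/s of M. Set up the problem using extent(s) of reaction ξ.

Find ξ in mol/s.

ξ = 62.8 mol/s

For M: n = n₀ − 2ξ → 541 = 666.6 − 2ξ, giving ξ = 62.81 mol/s.
Outlet amounts (n = n₀ + ν ξ):
  M: 666.6 − 2(62.81) = 541
  Q: 357.4 − 3(62.81) = 168.9
  R: 0 + 1(62.81) = 62.81
  U: 0 + 3(62.81) = 188.4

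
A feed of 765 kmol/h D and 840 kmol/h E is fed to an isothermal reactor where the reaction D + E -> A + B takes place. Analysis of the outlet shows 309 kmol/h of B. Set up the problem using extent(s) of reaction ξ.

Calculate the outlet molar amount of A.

For B: n = n₀ + 1ξ → 309 = 0 + 1ξ, giving ξ = 309 kmol/h.
Outlet amounts (n = n₀ + ν ξ):
  D: 765 − 1(309) = 456
  E: 840 − 1(309) = 531
  A: 0 + 1(309) = 309
  B: 0 + 1(309) = 309

309 kmol/h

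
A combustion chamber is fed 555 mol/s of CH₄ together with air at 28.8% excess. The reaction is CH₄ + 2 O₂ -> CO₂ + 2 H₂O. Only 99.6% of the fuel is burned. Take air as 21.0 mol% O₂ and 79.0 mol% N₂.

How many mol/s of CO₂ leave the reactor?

553 mol/s

Stoichiometric O₂ = 2 × 555 = 1110 mol/s; O₂ fed = 1110 × 1.288 = 1430 mol/s.
N₂ fed = 1430 × 79/21 = 5378 mol/s.
Fuel reacted = 0.996 × 555 → ξ = 552.8 mol/s.
Outlet (n = n₀ + ν ξ):
  CH₄: 555 − 1(552.8) = 2.22
  O₂: 1430 − 2(552.8) = 324.1
  N₂: 5378 (inert)
  CO₂: 0 + 1(552.8) = 552.8
  H₂O: 0 + 2(552.8) = 1106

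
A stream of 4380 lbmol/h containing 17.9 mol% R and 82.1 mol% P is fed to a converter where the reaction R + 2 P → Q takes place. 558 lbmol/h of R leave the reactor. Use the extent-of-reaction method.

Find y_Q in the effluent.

For R: n = n₀ − 1ξ → 558 = 784 − 1ξ, giving ξ = 226 lbmol/h.
Outlet amounts (n = n₀ + ν ξ):
  R: 784 − 1(226) = 558
  P: 3596 − 2(226) = 3144
  Q: 0 + 1(226) = 226
Total out = 3928 lbmol/h; y_Q = 226 / 3928 = 0.05754.

0.0575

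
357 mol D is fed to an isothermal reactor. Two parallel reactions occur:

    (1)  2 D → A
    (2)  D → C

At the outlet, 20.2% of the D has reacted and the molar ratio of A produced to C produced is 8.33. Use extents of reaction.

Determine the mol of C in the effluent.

Conversion of D: D consumed = 0.202 × 357 = 72.11 mol = 2ξ₁ + 1ξ₂.
Selectivity: 1ξ₁ / (1ξ₂) = 8.33 → ξ₁ = 8.33 ξ₂.
Substitute: (2·8.33 + 1) ξ₂ = 72.11 → ξ₂ = 4.083 mol, ξ₁ = 34.02 mol.
Outlet amounts (n = n₀ + Σ ν·ξ):
  D: 357 − 2(34.02) − 1(4.083) = 284.9
  A: 0 + 1(34.02) = 34.02
  C: 0 + 1(4.083) = 4.083

4.08 mol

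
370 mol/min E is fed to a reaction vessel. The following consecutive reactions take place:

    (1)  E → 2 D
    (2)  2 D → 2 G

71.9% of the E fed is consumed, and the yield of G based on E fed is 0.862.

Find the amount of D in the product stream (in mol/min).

Conversion of E: E consumed = 1ξ₁ = 0.719 × 370 → ξ₁ = 266 mol/min.
Yield of G: 2ξ₂ / 370 = 0.862 → ξ₂ = 159.5 mol/min.
Outlet amounts (n = n₀ + Σ ν·ξ):
  E: 370 − 1(266) = 104
  D: 0 + 2(266) − 2(159.5) = 213.1
  G: 0 + 2(159.5) = 318.9

213 mol/min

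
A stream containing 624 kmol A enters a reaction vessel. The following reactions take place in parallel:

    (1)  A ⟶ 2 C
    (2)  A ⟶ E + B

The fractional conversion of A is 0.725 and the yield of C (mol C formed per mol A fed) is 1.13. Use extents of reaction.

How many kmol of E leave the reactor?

Yield of C: 2ξ₁ / 624 = 1.13 → ξ₁ = 352.6 kmol.
Conversion of A: 1ξ₁ + 1ξ₂ = 0.725 × 624 = 452.4 → ξ₂ = 99.84 kmol.
Outlet amounts (n = n₀ + Σ ν·ξ):
  A: 624 − 1(352.6) − 1(99.84) = 171.6
  C: 0 + 2(352.6) = 705.1
  E: 0 + 1(99.84) = 99.84
  B: 0 + 1(99.84) = 99.84

99.8 kmol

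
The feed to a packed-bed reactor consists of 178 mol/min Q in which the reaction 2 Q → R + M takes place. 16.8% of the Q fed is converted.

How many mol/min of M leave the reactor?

Q reacted = 0.168 × 178 = 29.9 mol/min; ν_Q = −2, so ξ = 29.9/2 = 14.95 mol/min.
Outlet amounts (n = n₀ + ν ξ):
  Q: 178 − 2(14.95) = 148.1
  R: 0 + 1(14.95) = 14.95
  M: 0 + 1(14.95) = 14.95

15 mol/min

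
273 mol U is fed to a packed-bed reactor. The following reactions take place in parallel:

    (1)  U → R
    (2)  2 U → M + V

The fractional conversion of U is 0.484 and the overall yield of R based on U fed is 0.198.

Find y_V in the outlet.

Yield of R: 1ξ₁ / 273 = 0.198 → ξ₁ = 54.05 mol.
Conversion of U: 1ξ₁ + 2ξ₂ = 0.484 × 273 = 132.1 → ξ₂ = 39.04 mol.
Outlet amounts (n = n₀ + Σ ν·ξ):
  U: 273 − 1(54.05) − 2(39.04) = 140.9
  R: 0 + 1(54.05) = 54.05
  M: 0 + 1(39.04) = 39.04
  V: 0 + 1(39.04) = 39.04
Total out = 273 mol; y_V = 39.04 / 273 = 0.143.

0.143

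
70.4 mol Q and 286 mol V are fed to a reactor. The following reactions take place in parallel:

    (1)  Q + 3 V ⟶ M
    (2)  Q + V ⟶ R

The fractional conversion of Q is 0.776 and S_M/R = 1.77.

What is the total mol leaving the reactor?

Conversion of Q: Q consumed = 0.776 × 70.4 = 54.63 mol = 1ξ₁ + 1ξ₂.
Selectivity: 1ξ₁ / (1ξ₂) = 1.77 → ξ₁ = 1.77 ξ₂.
Substitute: (1·1.77 + 1) ξ₂ = 54.63 → ξ₂ = 19.72 mol, ξ₁ = 34.91 mol.
Outlet amounts (n = n₀ + Σ ν·ξ):
  Q: 70.4 − 1(34.91) − 1(19.72) = 15.77
  V: 286 − 3(34.91) − 1(19.72) = 161.6
  M: 0 + 1(34.91) = 34.91
  R: 0 + 1(19.72) = 19.72
Total out = 15.77 + 161.6 + 34.91 + 19.72 = 232 mol.

232 mol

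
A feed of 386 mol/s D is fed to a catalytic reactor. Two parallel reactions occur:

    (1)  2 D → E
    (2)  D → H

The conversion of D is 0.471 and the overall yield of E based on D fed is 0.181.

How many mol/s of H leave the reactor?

Yield of E: 1ξ₁ / 386 = 0.181 → ξ₁ = 69.87 mol/s.
Conversion of D: 2ξ₁ + 1ξ₂ = 0.471 × 386 = 181.8 → ξ₂ = 42.07 mol/s.
Outlet amounts (n = n₀ + Σ ν·ξ):
  D: 386 − 2(69.87) − 1(42.07) = 204.2
  E: 0 + 1(69.87) = 69.87
  H: 0 + 1(42.07) = 42.07

42.1 mol/s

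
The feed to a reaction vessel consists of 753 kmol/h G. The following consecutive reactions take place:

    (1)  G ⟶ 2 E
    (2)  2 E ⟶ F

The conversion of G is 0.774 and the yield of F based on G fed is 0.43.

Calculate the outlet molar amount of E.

Conversion of G: G consumed = 1ξ₁ = 0.774 × 753 → ξ₁ = 582.8 kmol/h.
Yield of F: 1ξ₂ / 753 = 0.43 → ξ₂ = 323.8 kmol/h.
Outlet amounts (n = n₀ + Σ ν·ξ):
  G: 753 − 1(582.8) = 170.2
  E: 0 + 2(582.8) − 2(323.8) = 518.1
  F: 0 + 1(323.8) = 323.8

518 kmol/h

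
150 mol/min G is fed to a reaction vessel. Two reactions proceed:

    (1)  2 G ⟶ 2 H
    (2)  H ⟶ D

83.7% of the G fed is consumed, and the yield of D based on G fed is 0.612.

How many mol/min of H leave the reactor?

33.8 mol/min

Conversion of G: G consumed = 2ξ₁ = 0.837 × 150 → ξ₁ = 62.77 mol/min.
Yield of D: 1ξ₂ / 150 = 0.612 → ξ₂ = 91.8 mol/min.
Outlet amounts (n = n₀ + Σ ν·ξ):
  G: 150 − 2(62.77) = 24.45
  H: 0 + 2(62.77) − 1(91.8) = 33.75
  D: 0 + 1(91.8) = 91.8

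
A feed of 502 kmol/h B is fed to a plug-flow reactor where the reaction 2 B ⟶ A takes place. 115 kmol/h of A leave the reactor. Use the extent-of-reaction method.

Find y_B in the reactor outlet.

For A: n = n₀ + 1ξ → 115 = 0 + 1ξ, giving ξ = 115 kmol/h.
Outlet amounts (n = n₀ + ν ξ):
  B: 502 − 2(115) = 272
  A: 0 + 1(115) = 115
Total out = 387 kmol/h; y_B = 272 / 387 = 0.7028.

0.703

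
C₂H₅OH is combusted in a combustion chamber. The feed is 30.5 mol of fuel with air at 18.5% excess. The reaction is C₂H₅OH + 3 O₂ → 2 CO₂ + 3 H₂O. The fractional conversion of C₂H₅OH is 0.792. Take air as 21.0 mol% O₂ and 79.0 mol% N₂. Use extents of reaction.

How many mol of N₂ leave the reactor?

408 mol

Stoichiometric O₂ = 3 × 30.5 = 91.5 mol; O₂ fed = 91.5 × 1.185 = 108.4 mol.
N₂ fed = 108.4 × 79/21 = 407.9 mol.
Fuel reacted = 0.792 × 30.5 → ξ = 24.16 mol.
Outlet (n = n₀ + ν ξ):
  C₂H₅OH: 30.5 − 1(24.16) = 6.344
  O₂: 108.4 − 3(24.16) = 35.96
  N₂: 407.9 (inert)
  CO₂: 0 + 2(24.16) = 48.31
  H₂O: 0 + 3(24.16) = 72.47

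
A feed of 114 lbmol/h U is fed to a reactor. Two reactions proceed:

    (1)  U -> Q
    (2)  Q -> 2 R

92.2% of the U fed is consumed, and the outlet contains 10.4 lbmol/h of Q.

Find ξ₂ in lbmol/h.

Conversion of U: U consumed = 1ξ₁ = 0.922 × 114 → ξ₁ = 105.1 lbmol/h.
Q balance: n_Q = 0 + 1ξ₁ − 1ξ₂ = 10.4 → ξ₂ = (1·105.1 − 10.4)/1 = 94.71 lbmol/h.
Outlet amounts (n = n₀ + Σ ν·ξ):
  U: 114 − 1(105.1) = 8.892
  Q: 0 + 1(105.1) − 1(94.71) = 10.4
  R: 0 + 2(94.71) = 189.4

ξ₂ = 94.7 lbmol/h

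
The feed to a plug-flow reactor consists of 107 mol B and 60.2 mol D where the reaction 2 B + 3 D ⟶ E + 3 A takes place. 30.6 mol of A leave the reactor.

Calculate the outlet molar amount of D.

29.6 mol

For A: n = n₀ + 3ξ → 30.6 = 0 + 3ξ, giving ξ = 10.2 mol.
Outlet amounts (n = n₀ + ν ξ):
  B: 107 − 2(10.2) = 86.6
  D: 60.2 − 3(10.2) = 29.6
  E: 0 + 1(10.2) = 10.2
  A: 0 + 3(10.2) = 30.6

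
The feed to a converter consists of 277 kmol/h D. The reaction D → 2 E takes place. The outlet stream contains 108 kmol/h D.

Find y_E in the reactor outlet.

0.758

For D: n = n₀ − 1ξ → 108 = 277 − 1ξ, giving ξ = 169 kmol/h.
Outlet amounts (n = n₀ + ν ξ):
  D: 277 − 1(169) = 108
  E: 0 + 2(169) = 338
Total out = 446 kmol/h; y_E = 338 / 446 = 0.7578.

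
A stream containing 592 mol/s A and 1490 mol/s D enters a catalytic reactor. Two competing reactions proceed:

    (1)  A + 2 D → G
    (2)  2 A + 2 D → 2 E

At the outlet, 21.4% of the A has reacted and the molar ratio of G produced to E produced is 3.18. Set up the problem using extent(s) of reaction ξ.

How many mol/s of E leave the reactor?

30.3 mol/s

Conversion of A: A consumed = 0.214 × 592 = 126.7 mol/s = 1ξ₁ + 2ξ₂.
Selectivity: 1ξ₁ / (2ξ₂) = 3.18 → ξ₁ = 6.36 ξ₂.
Substitute: (1·6.36 + 2) ξ₂ = 126.7 → ξ₂ = 15.15 mol/s, ξ₁ = 96.38 mol/s.
Outlet amounts (n = n₀ + Σ ν·ξ):
  A: 592 − 1(96.38) − 2(15.15) = 465.3
  D: 1490 − 2(96.38) − 2(15.15) = 1267
  G: 0 + 1(96.38) = 96.38
  E: 0 + 2(15.15) = 30.31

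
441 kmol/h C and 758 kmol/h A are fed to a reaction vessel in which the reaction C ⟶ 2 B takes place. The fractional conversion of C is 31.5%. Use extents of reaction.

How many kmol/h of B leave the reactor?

C reacted = 0.315 × 441 = 138.9 kmol/h; ν_C = −1, so ξ = 138.9/1 = 138.9 kmol/h.
Outlet amounts (n = n₀ + ν ξ):
  C: 441 − 1(138.9) = 302.1
  B: 0 + 2(138.9) = 277.8
  A: 758 (inert)

278 kmol/h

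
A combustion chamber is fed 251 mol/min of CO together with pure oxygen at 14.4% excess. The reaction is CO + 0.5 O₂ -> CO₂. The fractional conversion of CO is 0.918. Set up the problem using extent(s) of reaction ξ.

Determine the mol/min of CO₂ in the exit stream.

230 mol/min

Stoichiometric O₂ = 0.5 × 251 = 125.5 mol/min; O₂ fed = 125.5 × 1.144 = 143.6 mol/min.
Fuel reacted = 0.918 × 251 → ξ = 230.4 mol/min.
Outlet (n = n₀ + ν ξ):
  CO: 251 − 1(230.4) = 20.58
  O₂: 143.6 − 0.5(230.4) = 28.36
  CO₂: 0 + 1(230.4) = 230.4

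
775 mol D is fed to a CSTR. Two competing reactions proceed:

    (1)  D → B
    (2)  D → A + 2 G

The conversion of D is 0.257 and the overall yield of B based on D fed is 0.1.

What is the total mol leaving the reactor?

Yield of B: 1ξ₁ / 775 = 0.1 → ξ₁ = 77.5 mol.
Conversion of D: 1ξ₁ + 1ξ₂ = 0.257 × 775 = 199.2 → ξ₂ = 121.7 mol.
Outlet amounts (n = n₀ + Σ ν·ξ):
  D: 775 − 1(77.5) − 1(121.7) = 575.8
  B: 0 + 1(77.5) = 77.5
  A: 0 + 1(121.7) = 121.7
  G: 0 + 2(121.7) = 243.4
Total out = 575.8 + 77.5 + 121.7 + 243.4 = 1018 mol.

1020 mol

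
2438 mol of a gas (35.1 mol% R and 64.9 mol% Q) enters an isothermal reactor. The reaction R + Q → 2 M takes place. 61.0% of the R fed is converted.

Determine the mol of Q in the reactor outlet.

1060 mol

R reacted = 0.61 × 855.7 = 522 mol; ν_R = −1, so ξ = 522/1 = 522 mol.
Outlet amounts (n = n₀ + ν ξ):
  R: 855.7 − 1(522) = 333.7
  Q: 1582 − 1(522) = 1060
  M: 0 + 2(522) = 1044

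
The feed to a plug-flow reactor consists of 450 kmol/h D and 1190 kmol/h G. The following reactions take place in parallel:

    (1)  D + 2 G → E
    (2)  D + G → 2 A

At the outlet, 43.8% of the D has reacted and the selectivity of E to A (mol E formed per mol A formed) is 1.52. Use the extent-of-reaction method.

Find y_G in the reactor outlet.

Conversion of D: D consumed = 0.438 × 450 = 197.1 kmol/h = 1ξ₁ + 1ξ₂.
Selectivity: 1ξ₁ / (2ξ₂) = 1.52 → ξ₁ = 3.04 ξ₂.
Substitute: (1·3.04 + 1) ξ₂ = 197.1 → ξ₂ = 48.79 kmol/h, ξ₁ = 148.3 kmol/h.
Outlet amounts (n = n₀ + Σ ν·ξ):
  D: 450 − 1(148.3) − 1(48.79) = 252.9
  G: 1190 − 2(148.3) − 1(48.79) = 844.6
  E: 0 + 1(148.3) = 148.3
  A: 0 + 2(48.79) = 97.57
Total out = 1343 kmol/h; y_G = 844.6 / 1343 = 0.6287.

0.629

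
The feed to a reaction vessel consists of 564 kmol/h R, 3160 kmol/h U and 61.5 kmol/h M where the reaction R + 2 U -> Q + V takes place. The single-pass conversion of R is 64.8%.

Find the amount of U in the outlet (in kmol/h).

R reacted = 0.648 × 564 = 365.5 kmol/h; ν_R = −1, so ξ = 365.5/1 = 365.5 kmol/h.
Outlet amounts (n = n₀ + ν ξ):
  R: 564 − 1(365.5) = 198.5
  U: 3160 − 2(365.5) = 2429
  Q: 0 + 1(365.5) = 365.5
  V: 0 + 1(365.5) = 365.5
  M: 61.5 (inert)

2430 kmol/h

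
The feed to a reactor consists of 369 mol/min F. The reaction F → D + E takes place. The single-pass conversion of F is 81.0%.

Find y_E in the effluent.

0.448

F reacted = 0.81 × 369 = 298.9 mol/min; ν_F = −1, so ξ = 298.9/1 = 298.9 mol/min.
Outlet amounts (n = n₀ + ν ξ):
  F: 369 − 1(298.9) = 70.11
  D: 0 + 1(298.9) = 298.9
  E: 0 + 1(298.9) = 298.9
Total out = 667.9 mol/min; y_E = 298.9 / 667.9 = 0.4475.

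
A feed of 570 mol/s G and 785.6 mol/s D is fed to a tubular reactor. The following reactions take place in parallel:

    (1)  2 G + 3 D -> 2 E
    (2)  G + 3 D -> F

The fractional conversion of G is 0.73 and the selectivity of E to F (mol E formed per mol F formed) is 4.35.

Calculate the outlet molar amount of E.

Conversion of G: G consumed = 0.73 × 570 = 416.1 mol/s = 2ξ₁ + 1ξ₂.
Selectivity: 2ξ₁ / (1ξ₂) = 4.35 → ξ₁ = 2.175 ξ₂.
Substitute: (2·2.175 + 1) ξ₂ = 416.1 → ξ₂ = 77.78 mol/s, ξ₁ = 169.2 mol/s.
Outlet amounts (n = n₀ + Σ ν·ξ):
  G: 570 − 2(169.2) − 1(77.78) = 153.9
  D: 785.6 − 3(169.2) − 3(77.78) = 44.79
  E: 0 + 2(169.2) = 338.3
  F: 0 + 1(77.78) = 77.78

338 mol/s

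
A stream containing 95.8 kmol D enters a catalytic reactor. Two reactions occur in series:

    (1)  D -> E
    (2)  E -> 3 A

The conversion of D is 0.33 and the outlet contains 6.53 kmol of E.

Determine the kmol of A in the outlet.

Conversion of D: D consumed = 1ξ₁ = 0.33 × 95.8 → ξ₁ = 31.61 kmol.
E balance: n_E = 0 + 1ξ₁ − 1ξ₂ = 6.53 → ξ₂ = (1·31.61 − 6.53)/1 = 25.08 kmol.
Outlet amounts (n = n₀ + Σ ν·ξ):
  D: 95.8 − 1(31.61) = 64.19
  E: 0 + 1(31.61) − 1(25.08) = 6.53
  A: 0 + 3(25.08) = 75.25

75.3 kmol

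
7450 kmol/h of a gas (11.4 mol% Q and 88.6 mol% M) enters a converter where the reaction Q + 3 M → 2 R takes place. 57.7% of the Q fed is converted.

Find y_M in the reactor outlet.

0.793

Q reacted = 0.577 × 849.3 = 490 kmol/h; ν_Q = −1, so ξ = 490/1 = 490 kmol/h.
Outlet amounts (n = n₀ + ν ξ):
  Q: 849.3 − 1(490) = 359.3
  M: 6601 − 3(490) = 5131
  R: 0 + 2(490) = 980.1
Total out = 6470 kmol/h; y_M = 5131 / 6470 = 0.793.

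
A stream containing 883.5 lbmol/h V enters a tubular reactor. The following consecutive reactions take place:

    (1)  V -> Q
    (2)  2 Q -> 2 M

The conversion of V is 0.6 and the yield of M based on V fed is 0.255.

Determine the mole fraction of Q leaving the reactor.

Conversion of V: V consumed = 1ξ₁ = 0.6 × 883.5 → ξ₁ = 530.1 lbmol/h.
Yield of M: 2ξ₂ / 883.5 = 0.255 → ξ₂ = 112.6 lbmol/h.
Outlet amounts (n = n₀ + Σ ν·ξ):
  V: 883.5 − 1(530.1) = 353.4
  Q: 0 + 1(530.1) − 2(112.6) = 304.8
  M: 0 + 2(112.6) = 225.3
Total out = 883.5 lbmol/h; y_Q = 304.8 / 883.5 = 0.345.

0.345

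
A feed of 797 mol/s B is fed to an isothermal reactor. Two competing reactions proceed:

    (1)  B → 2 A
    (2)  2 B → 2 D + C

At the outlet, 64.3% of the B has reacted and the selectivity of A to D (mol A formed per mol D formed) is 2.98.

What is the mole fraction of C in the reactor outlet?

0.0853

Conversion of B: B consumed = 0.643 × 797 = 512.5 mol/s = 1ξ₁ + 2ξ₂.
Selectivity: 2ξ₁ / (2ξ₂) = 2.98 → ξ₁ = 2.98 ξ₂.
Substitute: (1·2.98 + 2) ξ₂ = 512.5 → ξ₂ = 102.9 mol/s, ξ₁ = 306.7 mol/s.
Outlet amounts (n = n₀ + Σ ν·ξ):
  B: 797 − 1(306.7) − 2(102.9) = 284.5
  A: 0 + 2(306.7) = 613.3
  D: 0 + 2(102.9) = 205.8
  C: 0 + 1(102.9) = 102.9
Total out = 1207 mol/s; y_C = 102.9 / 1207 = 0.08529.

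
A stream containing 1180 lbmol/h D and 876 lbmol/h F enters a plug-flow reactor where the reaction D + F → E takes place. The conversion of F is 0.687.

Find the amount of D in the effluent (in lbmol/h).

F reacted = 0.687 × 876 = 601.8 lbmol/h; ν_F = −1, so ξ = 601.8/1 = 601.8 lbmol/h.
Outlet amounts (n = n₀ + ν ξ):
  D: 1180 − 1(601.8) = 578.2
  F: 876 − 1(601.8) = 274.2
  E: 0 + 1(601.8) = 601.8

578 lbmol/h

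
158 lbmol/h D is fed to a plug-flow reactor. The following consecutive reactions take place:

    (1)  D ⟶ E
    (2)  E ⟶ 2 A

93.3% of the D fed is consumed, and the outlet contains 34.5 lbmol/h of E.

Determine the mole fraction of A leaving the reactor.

Conversion of D: D consumed = 1ξ₁ = 0.933 × 158 → ξ₁ = 147.4 lbmol/h.
E balance: n_E = 0 + 1ξ₁ − 1ξ₂ = 34.5 → ξ₂ = (1·147.4 − 34.5)/1 = 112.9 lbmol/h.
Outlet amounts (n = n₀ + Σ ν·ξ):
  D: 158 − 1(147.4) = 10.59
  E: 0 + 1(147.4) − 1(112.9) = 34.5
  A: 0 + 2(112.9) = 225.8
Total out = 270.9 lbmol/h; y_A = 225.8 / 270.9 = 0.8336.

0.834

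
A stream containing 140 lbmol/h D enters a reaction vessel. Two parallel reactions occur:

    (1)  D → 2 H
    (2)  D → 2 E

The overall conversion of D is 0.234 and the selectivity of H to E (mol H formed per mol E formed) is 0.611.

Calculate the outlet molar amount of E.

40.7 lbmol/h

Conversion of D: D consumed = 0.234 × 140 = 32.76 lbmol/h = 1ξ₁ + 1ξ₂.
Selectivity: 2ξ₁ / (2ξ₂) = 0.611 → ξ₁ = 0.611 ξ₂.
Substitute: (1·0.611 + 1) ξ₂ = 32.76 → ξ₂ = 20.34 lbmol/h, ξ₁ = 12.42 lbmol/h.
Outlet amounts (n = n₀ + Σ ν·ξ):
  D: 140 − 1(12.42) − 1(20.34) = 107.2
  H: 0 + 2(12.42) = 24.85
  E: 0 + 2(20.34) = 40.67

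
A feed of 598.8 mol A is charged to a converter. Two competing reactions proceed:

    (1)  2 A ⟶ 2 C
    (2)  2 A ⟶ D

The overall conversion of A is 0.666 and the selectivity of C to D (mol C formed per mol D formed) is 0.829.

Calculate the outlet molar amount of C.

117 mol

Conversion of A: A consumed = 0.666 × 598.8 = 398.8 mol = 2ξ₁ + 2ξ₂.
Selectivity: 2ξ₁ / (1ξ₂) = 0.829 → ξ₁ = 0.4145 ξ₂.
Substitute: (2·0.4145 + 2) ξ₂ = 398.8 → ξ₂ = 141 mol, ξ₁ = 58.43 mol.
Outlet amounts (n = n₀ + Σ ν·ξ):
  A: 598.8 − 2(58.43) − 2(141) = 200
  C: 0 + 2(58.43) = 116.9
  D: 0 + 1(141) = 141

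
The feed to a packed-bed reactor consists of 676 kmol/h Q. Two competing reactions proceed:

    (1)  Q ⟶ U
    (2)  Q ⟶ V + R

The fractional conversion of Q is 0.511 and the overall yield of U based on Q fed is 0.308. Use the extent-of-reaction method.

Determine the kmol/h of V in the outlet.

137 kmol/h

Yield of U: 1ξ₁ / 676 = 0.308 → ξ₁ = 208.2 kmol/h.
Conversion of Q: 1ξ₁ + 1ξ₂ = 0.511 × 676 = 345.4 → ξ₂ = 137.2 kmol/h.
Outlet amounts (n = n₀ + Σ ν·ξ):
  Q: 676 − 1(208.2) − 1(137.2) = 330.6
  U: 0 + 1(208.2) = 208.2
  V: 0 + 1(137.2) = 137.2
  R: 0 + 1(137.2) = 137.2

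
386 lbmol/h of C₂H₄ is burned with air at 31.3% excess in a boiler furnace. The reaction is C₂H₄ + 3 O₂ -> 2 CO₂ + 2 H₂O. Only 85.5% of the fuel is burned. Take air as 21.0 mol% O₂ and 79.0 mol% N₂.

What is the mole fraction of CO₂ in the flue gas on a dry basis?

0.0948

Stoichiometric O₂ = 3 × 386 = 1158 lbmol/h; O₂ fed = 1158 × 1.313 = 1520 lbmol/h.
N₂ fed = 1520 × 79/21 = 5720 lbmol/h.
Fuel reacted = 0.855 × 386 → ξ = 330 lbmol/h.
Outlet (n = n₀ + ν ξ):
  C₂H₄: 386 − 1(330) = 55.97
  O₂: 1520 − 3(330) = 530.4
  N₂: 5720 (inert)
  CO₂: 0 + 2(330) = 660.1
  H₂O: 0 + 2(330) = 660.1
Dry total = 6966 lbmol/h; y_CO₂ (dry) = 660.1 / 6966 = 0.09475.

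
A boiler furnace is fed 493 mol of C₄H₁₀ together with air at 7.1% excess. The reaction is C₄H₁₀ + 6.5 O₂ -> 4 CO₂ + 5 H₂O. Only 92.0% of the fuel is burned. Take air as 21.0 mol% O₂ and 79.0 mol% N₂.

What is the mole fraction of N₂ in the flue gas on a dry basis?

Stoichiometric O₂ = 6.5 × 493 = 3204 mol; O₂ fed = 3204 × 1.071 = 3432 mol.
N₂ fed = 3432 × 79/21 = 12910 mol.
Fuel reacted = 0.92 × 493 → ξ = 453.6 mol.
Outlet (n = n₀ + ν ξ):
  C₄H₁₀: 493 − 1(453.6) = 39.44
  O₂: 3432 − 6.5(453.6) = 483.9
  N₂: 12910 (inert)
  CO₂: 0 + 4(453.6) = 1814
  H₂O: 0 + 5(453.6) = 2268
Dry total = 15250 mol; y_N₂ (dry) = 12910 / 15250 = 0.8467.

0.847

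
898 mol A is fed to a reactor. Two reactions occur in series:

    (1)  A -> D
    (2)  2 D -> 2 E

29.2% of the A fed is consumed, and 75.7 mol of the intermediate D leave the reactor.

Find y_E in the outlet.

0.208

Conversion of A: A consumed = 1ξ₁ = 0.292 × 898 → ξ₁ = 262.2 mol.
D balance: n_D = 0 + 1ξ₁ − 2ξ₂ = 75.7 → ξ₂ = (1·262.2 − 75.7)/2 = 93.26 mol.
Outlet amounts (n = n₀ + Σ ν·ξ):
  A: 898 − 1(262.2) = 635.8
  D: 0 + 1(262.2) − 2(93.26) = 75.7
  E: 0 + 2(93.26) = 186.5
Total out = 898 mol; y_E = 186.5 / 898 = 0.2077.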